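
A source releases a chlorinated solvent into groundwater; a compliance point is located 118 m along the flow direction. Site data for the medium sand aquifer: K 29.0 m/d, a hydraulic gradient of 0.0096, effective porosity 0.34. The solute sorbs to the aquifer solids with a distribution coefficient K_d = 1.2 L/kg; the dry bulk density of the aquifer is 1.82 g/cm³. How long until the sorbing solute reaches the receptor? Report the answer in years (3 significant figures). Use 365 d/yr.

Specific discharge q = 29.0 × 0.0096 = 0.2784 m/d
Average linear velocity = 0.2784 / 0.34 = 0.8188 m/d
Retardation R = 1 + ρ_b·K_d/n = 1 + 1.82×1.2/0.34 = 7.424
Contaminant velocity v_c = v/R = 0.8188/7.424 = 0.1103 m/d
t = L/v_c = 118/0.1103 = 1070 d
   = 1070/365 = 2.93 yr

2.93 years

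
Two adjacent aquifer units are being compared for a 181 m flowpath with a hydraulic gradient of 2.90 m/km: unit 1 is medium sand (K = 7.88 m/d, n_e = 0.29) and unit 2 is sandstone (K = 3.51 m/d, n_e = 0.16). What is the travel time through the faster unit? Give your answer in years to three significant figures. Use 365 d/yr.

6.29 years

Unit 1 (medium sand): v = 7.88×0.0029/0.29 = 0.07880 m/d, t = 181/0.07880 = 2297 d
Unit 2 (sandstone): v = 3.51×0.0029/0.16 = 0.06362 m/d, t = 181/0.06362 = 2845 d
Faster: 2297 d / 365 = 6.29 yr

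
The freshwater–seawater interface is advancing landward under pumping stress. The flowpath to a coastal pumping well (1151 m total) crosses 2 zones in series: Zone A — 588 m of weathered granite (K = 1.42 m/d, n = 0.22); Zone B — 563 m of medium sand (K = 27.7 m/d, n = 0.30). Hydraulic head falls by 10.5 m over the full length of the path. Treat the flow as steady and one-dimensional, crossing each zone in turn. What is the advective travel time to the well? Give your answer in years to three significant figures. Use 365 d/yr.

Continuity: the same q passes through each zone, so ΔH = q·Σ(L_j/K_j) — the zones act as resistances in series.
Σ(L/K) = 588/1.42 + 563/27.7 = 414.1 + 20.32 = 434.4 d
q = ΔH / Σ(L/K) = 10.5 / 434.4 = 0.02417 m/d (same in every zone)
Zone A: v = q/n = 0.02417/0.22 = 0.1099 m/d → t_A = 588/0.1099 = 5352 d
Zone B: v = q/n = 0.02417/0.30 = 0.08057 m/d → t_B = 563/0.08057 = 6988 d
Total t = 5352 + 6988 = 12340 d
   = 12340 / 365 = 33.8 yr

33.8 years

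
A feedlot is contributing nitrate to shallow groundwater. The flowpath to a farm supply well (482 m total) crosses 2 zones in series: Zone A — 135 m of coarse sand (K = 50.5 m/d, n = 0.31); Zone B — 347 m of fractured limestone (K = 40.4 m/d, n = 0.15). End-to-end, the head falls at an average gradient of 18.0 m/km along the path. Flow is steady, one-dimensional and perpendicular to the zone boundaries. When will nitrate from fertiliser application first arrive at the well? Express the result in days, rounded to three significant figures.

122 days

Steady 1-D flow in series ⇒ the Darcy flux q is identical in every zone and the zone head losses add (resistances L/K in series).
Σ(L/K) = 135/50.5 + 347/40.4 = 2.673 + 8.589 = 11.26 d
K_eq = L_total / Σ(L/K) = 482 / 11.26 = 42.80 m/d
q = K_eq · i = 42.80 × 0.018 = 0.7704 m/d (same in every zone)
Zone A: v = q/n = 0.7704/0.31 = 2.485 m/d → t_A = 135/2.485 = 54.33 d
Zone B: v = q/n = 0.7704/0.15 = 5.136 m/d → t_B = 347/5.136 = 67.57 d
Total t = 54.33 + 67.57 = 121.9 d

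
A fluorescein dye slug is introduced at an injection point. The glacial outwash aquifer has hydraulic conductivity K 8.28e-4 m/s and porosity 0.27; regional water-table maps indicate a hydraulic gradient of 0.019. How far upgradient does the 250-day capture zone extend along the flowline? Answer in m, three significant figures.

1260 m

K = 8.28e-4 m/s × 86400 s/d = 71.54 m/d
Darcy flux q = K·i = 71.54 × 0.019 = 1.359 m/d
Average linear velocity = 1.359 / 0.27 = 5.034 m/d
L = v × T = 5.034 × 250 = 1259 m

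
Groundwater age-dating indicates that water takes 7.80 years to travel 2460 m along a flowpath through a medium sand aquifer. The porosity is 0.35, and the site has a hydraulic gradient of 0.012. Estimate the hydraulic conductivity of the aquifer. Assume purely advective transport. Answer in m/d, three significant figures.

t = 7.80 years = 2847 d
v = L / t = 2460 / 2847 = 0.8641 m/d
K = v · n / i = 0.8641 × 0.35 / 0.012 = 25.2 m/d

25.2 m/d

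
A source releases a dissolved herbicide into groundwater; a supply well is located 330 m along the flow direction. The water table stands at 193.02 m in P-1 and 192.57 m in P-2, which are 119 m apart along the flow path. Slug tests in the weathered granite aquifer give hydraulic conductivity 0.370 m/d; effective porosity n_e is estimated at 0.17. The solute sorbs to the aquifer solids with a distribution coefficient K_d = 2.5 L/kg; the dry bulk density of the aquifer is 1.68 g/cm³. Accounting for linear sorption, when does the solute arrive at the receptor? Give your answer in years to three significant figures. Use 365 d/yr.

2820 years

Hydraulic gradient i = (193.02 − 192.57) / 119 = 0.45 / 119 = 0.003782
Specific discharge q = 0.370 × 0.003782 = 0.001399 m/d
Seepage velocity v = q / n = 0.001399 / 0.17 = 0.008230 m/d
Retardation R = 1 + ρ_b·K_d/n = 1 + 1.68×2.5/0.17 = 25.71
Contaminant velocity v_c = v/R = 0.008230/25.71 = 3.202e-4 m/d
t = L/v_c = 330/3.202e-4 = 1.031e6 d
   = 1.031e6/365 = 2820 yr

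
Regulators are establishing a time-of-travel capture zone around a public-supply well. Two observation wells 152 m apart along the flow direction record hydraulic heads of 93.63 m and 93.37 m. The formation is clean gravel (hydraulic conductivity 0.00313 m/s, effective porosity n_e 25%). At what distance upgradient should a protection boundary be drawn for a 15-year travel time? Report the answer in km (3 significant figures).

10.1 km

Hydraulic gradient i = (93.63 − 93.37) / 152 = 0.26 / 152 = 0.001711
K = 0.00313 m/s × 86400 s/d = 270.4 m/d
Darcy flux q = K·i = 270.4 × 0.001711 = 0.4626 m/d
Seepage velocity v = q / n = 0.4626 / 0.25 = 1.850 m/d
T = 15 yr × 365 = 5475 d
L = v × T = 1.850 × 5475 = 10130 m
   = 10.1 km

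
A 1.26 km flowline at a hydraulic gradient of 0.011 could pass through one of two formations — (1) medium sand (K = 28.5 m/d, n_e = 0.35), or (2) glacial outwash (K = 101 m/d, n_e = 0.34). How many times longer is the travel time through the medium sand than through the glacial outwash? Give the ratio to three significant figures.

Unit 1 (medium sand): v = 28.5×0.011/0.35 = 0.8957 m/d, t = 1260/0.8957 = 1407 d
Unit 2 (glacial outwash): v = 101×0.011/0.34 = 3.268 m/d, t = 1260/3.268 = 385.6 d
t(medium sand) / t(glacial outwash) = 1407/385.6 = 3.65

3.65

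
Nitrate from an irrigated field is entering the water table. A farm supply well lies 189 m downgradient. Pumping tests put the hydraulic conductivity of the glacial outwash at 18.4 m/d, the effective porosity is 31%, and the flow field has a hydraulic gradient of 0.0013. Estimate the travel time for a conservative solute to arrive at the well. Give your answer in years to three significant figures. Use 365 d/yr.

6.71 years

q = Ki = 18.4 × 0.0013 = 0.02392 m/d
Seepage velocity v = q / n = 0.02392 / 0.31 = 0.07716 m/d
t = L / v = 189 / 0.07716 = 2449 d
   = 2449 / 365 = 6.71 yr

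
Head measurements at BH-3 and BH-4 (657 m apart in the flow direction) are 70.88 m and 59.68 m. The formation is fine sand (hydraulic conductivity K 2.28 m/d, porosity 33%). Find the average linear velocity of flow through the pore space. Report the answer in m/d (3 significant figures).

0.118 m/d

Hydraulic gradient i = (70.88 − 59.68) / 657 = 11.20 / 657 = 0.01705
Darcy flux q = K·i = 2.28 × 0.01705 = 0.03887 m/d
v = Ki/n = 2.28·0.01705/0.33 = 0.1178 m/d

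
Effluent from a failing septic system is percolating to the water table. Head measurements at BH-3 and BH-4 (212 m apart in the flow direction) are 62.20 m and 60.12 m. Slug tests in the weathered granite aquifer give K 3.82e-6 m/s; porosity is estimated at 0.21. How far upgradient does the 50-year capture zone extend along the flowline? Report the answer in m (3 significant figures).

Hydraulic gradient i = (62.20 − 60.12) / 212 = 2.08 / 212 = 0.009811
K = 3.82e-6 m/s × 86400 s/d = 0.3300 m/d
Specific discharge q = 0.3300 × 0.009811 = 0.003238 m/d
Average linear velocity = 0.003238 / 0.21 = 0.01542 m/d
T = 50 yr × 365 = 18250 d
L = v × T = 0.01542 × 18250 = 281.4 m

281 m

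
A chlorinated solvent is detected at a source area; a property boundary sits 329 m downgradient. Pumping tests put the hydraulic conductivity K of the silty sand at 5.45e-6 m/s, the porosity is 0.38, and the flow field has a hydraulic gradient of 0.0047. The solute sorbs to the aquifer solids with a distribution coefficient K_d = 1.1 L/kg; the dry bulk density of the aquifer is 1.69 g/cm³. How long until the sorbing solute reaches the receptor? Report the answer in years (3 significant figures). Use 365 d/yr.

K = 5.45e-6 m/s × 86400 s/d = 0.4709 m/d
q = Ki = 0.4709 × 0.0047 = 0.002213 m/d
Average linear velocity = 0.002213 / 0.38 = 0.005824 m/d
Retardation R = 1 + ρ_b·K_d/n = 1 + 1.69×1.1/0.38 = 5.892
Contaminant velocity v_c = v/R = 0.005824/5.892 = 9.884e-4 m/d
t = L/v_c = 329/9.884e-4 = 332800 d
   = 332800/365 = 912 yr

912 years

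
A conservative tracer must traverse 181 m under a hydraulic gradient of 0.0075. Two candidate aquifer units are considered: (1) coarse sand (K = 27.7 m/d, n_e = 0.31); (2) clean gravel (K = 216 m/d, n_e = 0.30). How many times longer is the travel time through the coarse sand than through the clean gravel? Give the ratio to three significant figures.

Unit 1 (coarse sand): v = 27.7×0.0075/0.31 = 0.6702 m/d, t = 181/0.6702 = 270.1 d
Unit 2 (clean gravel): v = 216×0.0075/0.30 = 5.400 m/d, t = 181/5.400 = 33.52 d
t(coarse sand) / t(clean gravel) = 270.1/33.52 = 8.06

8.06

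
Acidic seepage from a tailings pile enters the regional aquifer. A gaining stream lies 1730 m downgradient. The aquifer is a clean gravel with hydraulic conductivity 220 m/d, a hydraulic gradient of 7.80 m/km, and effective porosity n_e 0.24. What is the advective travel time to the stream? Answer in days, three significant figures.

242 days

Specific discharge q = 220 × 0.0078 = 1.716 m/d
Average linear velocity = 1.716 / 0.24 = 7.150 m/d
t = L / v = 1730 / 7.150 = 242.0 d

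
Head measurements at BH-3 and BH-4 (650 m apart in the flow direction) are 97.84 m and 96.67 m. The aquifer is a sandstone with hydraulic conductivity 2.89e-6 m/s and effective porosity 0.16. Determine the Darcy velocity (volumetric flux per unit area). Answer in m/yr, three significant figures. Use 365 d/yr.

Hydraulic gradient i = (97.84 − 96.67) / 650 = 1.17 / 650 = 0.001800
K = 2.89e-6 m/s × 86400 s/d = 0.2497 m/d
Darcy flux q = K·i = 0.2497 × 0.001800 = 4.495e-4 m/d
   = 4.495e-4 × 365 = 0.164 m/yr

0.164 m/yr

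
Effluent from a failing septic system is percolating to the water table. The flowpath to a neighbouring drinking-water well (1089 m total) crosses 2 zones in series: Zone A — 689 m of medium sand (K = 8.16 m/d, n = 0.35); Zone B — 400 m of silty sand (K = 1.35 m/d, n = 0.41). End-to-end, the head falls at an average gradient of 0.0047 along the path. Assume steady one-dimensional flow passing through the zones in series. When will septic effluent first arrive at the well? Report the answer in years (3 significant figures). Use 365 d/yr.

For zones in series the flux q is common to all zones; the equivalent conductivity is the harmonic (thickness-weighted) mean, K_eq = L_total / Σ(L_j/K_j).
Σ(L/K) = 689/8.16 + 400/1.35 = 84.44 + 296.3 = 380.7 d
K_eq = L_total / Σ(L/K) = 1089 / 380.7 = 2.860 m/d
q = K_eq · i = 2.860 × 0.0047 = 0.01344 m/d (same in every zone)
Zone A: v = q/n = 0.01344/0.35 = 0.03841 m/d → t_A = 689/0.03841 = 17940 d
Zone B: v = q/n = 0.01344/0.41 = 0.03279 m/d → t_B = 400/0.03279 = 12200 d
Total t = 17940 + 12200 = 30140 d
   = 30140 / 365 = 82.6 yr

82.6 years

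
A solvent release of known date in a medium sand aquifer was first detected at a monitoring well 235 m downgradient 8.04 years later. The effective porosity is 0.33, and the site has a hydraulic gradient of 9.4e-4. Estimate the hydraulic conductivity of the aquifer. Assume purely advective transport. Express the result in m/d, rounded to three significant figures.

28.1 m/d

t = 8.04 years = 2935 d
v = L / t = 235 / 2935 = 0.08008 m/d
K = v · n / i = 0.08008 × 0.33 / 9.4e-4 = 28.1 m/d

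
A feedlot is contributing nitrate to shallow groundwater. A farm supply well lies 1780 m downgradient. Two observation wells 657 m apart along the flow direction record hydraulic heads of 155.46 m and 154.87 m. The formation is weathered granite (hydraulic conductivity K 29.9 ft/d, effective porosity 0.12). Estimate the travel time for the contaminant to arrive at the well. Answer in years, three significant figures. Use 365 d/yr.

Hydraulic gradient i = (155.46 − 154.87) / 657 = 0.59 / 657 = 8.980e-4
K = 29.9 ft/d × 0.3048 = 9.114 m/d
Darcy flux q = K·i = 9.114 × 8.980e-4 = 0.008184 m/d
v = Ki/n = 9.114·8.980e-4/0.12 = 0.06820 m/d
t = L / v = 1780 / 0.06820 = 26100 d
   = 26100 / 365 = 71.5 yr

71.5 years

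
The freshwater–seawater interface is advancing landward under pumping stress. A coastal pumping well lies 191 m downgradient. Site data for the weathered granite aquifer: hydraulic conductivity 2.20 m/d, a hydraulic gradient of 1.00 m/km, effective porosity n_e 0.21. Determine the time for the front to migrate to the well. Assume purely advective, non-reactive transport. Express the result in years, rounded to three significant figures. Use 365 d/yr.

q = Ki = 2.20 × 0.0010 = 0.002200 m/d
Seepage velocity v = q / n = 0.002200 / 0.21 = 0.01048 m/d
t = L / v = 191 / 0.01048 = 18230 d
   = 18230 / 365 = 50.0 yr

50.0 years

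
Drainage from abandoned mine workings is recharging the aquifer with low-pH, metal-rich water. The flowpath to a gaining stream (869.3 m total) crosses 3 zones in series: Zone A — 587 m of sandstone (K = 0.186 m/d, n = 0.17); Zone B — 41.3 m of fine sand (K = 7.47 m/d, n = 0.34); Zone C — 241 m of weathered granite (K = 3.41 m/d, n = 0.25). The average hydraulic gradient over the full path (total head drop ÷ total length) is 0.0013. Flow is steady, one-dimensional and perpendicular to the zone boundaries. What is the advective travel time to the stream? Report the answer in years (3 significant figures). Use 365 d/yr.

Steady 1-D flow in series ⇒ the Darcy flux q is identical in every zone and the zone head losses add (resistances L/K in series).
Σ(L/K) = 587/0.186 + 41.3/7.47 + 241/3.41 = 3156 + 5.529 + 70.67 = 3232 d
K_eq = L_total / Σ(L/K) = 869.3 / 3232 = 0.2690 m/d
q = K_eq · i = 0.2690 × 0.0013 = 3.496e-4 m/d (same in every zone)
Zone A: v = q/n = 3.496e-4/0.17 = 0.002057 m/d → t_A = 587/0.002057 = 285400 d
Zone B: v = q/n = 3.496e-4/0.34 = 0.001028 m/d → t_B = 41.3/0.001028 = 40160 d
Zone C: v = q/n = 3.496e-4/0.25 = 0.001399 m/d → t_C = 241/0.001399 = 172300 d
Total t = 285400 + 40160 + 172300 = 497900 d
   = 497900 / 365 = 1360 yr

1360 years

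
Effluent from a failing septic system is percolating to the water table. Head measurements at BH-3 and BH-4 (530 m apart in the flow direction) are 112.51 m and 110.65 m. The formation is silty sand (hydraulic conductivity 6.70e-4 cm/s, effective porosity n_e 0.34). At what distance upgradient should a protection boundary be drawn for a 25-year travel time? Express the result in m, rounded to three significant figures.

54.5 m

Hydraulic gradient i = (112.51 − 110.65) / 530 = 1.86 / 530 = 0.003509
K = 6.70e-4 cm/s × 864 = 0.5789 m/d
Specific discharge q = 0.5789 × 0.003509 = 0.002032 m/d
v = Ki/n = 0.5789·0.003509/0.34 = 0.005975 m/d
T = 25 yr × 365 = 9125 d
L = v × T = 0.005975 × 9125 = 54.52 m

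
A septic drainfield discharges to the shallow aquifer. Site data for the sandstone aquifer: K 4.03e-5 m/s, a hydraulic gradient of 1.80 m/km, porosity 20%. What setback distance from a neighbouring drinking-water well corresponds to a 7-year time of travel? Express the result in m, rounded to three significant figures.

K = 4.03e-5 m/s × 86400 s/d = 3.482 m/d
Specific discharge q = 3.482 × 0.0018 = 0.006267 m/d
v_s = q/n_e = 0.006267/0.20 = 0.03134 m/d
T = 7 yr × 365 = 2555 d
L = v × T = 0.03134 × 2555 = 80.07 m

80.1 m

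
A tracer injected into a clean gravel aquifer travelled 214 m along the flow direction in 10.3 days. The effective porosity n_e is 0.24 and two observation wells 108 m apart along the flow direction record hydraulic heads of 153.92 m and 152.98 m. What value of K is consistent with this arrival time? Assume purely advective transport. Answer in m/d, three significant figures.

573 m/d

Hydraulic gradient i = (153.92 − 152.98) / 108 = 0.94 / 108 = 0.008704
v = L / t = 214 / 10.3 = 20.78 m/d
K = v · n / i = 20.78 × 0.24 / 0.008704 = 573 m/d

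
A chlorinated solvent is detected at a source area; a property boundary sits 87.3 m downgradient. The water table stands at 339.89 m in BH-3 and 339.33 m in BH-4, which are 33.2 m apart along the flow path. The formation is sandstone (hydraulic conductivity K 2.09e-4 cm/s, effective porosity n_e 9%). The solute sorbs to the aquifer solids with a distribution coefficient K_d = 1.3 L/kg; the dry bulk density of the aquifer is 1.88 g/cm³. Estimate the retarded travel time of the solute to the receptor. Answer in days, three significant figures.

Hydraulic gradient i = (339.89 − 339.33) / 33.2 = 0.56 / 33.2 = 0.01687
K = 2.09e-4 cm/s × 864 = 0.1806 m/d
q = Ki = 0.1806 × 0.01687 = 0.003046 m/d
v = Ki/n = 0.1806·0.01687/0.09 = 0.03384 m/d
Retardation R = 1 + ρ_b·K_d/n = 1 + 1.88×1.3/0.09 = 28.16
Contaminant velocity v_c = v/R = 0.03384/28.16 = 0.001202 m/d
t = L/v_c = 87.3/0.001202 = 72630 d

72600 days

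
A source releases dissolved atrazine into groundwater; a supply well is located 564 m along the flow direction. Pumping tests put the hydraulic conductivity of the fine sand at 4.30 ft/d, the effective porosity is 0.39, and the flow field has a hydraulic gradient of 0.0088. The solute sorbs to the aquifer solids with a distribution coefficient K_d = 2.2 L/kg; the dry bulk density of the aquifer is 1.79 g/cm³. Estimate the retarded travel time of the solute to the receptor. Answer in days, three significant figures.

K = 4.30 ft/d × 0.3048 = 1.311 m/d
Specific discharge q = 1.311 × 0.0088 = 0.01153 m/d
v = Ki/n = 1.311·0.0088/0.39 = 0.02957 m/d
Retardation R = 1 + ρ_b·K_d/n = 1 + 1.79×2.2/0.39 = 11.10
Contaminant velocity v_c = v/R = 0.02957/11.10 = 0.002665 m/d
t = L/v_c = 564/0.002665 = 211600 d

212000 days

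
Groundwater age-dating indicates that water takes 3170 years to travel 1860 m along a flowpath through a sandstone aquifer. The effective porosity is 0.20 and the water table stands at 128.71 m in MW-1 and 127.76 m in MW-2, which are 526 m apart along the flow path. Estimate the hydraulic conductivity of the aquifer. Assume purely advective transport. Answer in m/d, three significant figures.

0.178 m/d

Hydraulic gradient i = (128.71 − 127.76) / 526 = 0.95 / 526 = 0.001806
t = 3170 years = 1.157e6 d
v = L / t = 1860 / 1.157e6 = 0.001608 m/d
K = v · n / i = 0.001608 × 0.20 / 0.001806 = 0.178 m/d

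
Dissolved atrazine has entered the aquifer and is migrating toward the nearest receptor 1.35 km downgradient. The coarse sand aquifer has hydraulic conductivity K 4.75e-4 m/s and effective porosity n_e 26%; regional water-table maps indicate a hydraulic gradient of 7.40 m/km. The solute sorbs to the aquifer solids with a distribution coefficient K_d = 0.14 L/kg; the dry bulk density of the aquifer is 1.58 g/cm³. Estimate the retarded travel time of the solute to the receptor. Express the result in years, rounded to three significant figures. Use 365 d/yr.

5.86 years

K = 4.75e-4 m/s × 86400 s/d = 41.04 m/d
Specific discharge q = 41.04 × 0.0074 = 0.3037 m/d
v = Ki/n = 41.04·0.0074/0.26 = 1.168 m/d
Retardation R = 1 + ρ_b·K_d/n = 1 + 1.58×0.14/0.26 = 1.851
Contaminant velocity v_c = v/R = 1.168/1.851 = 0.6311 m/d
L = 1.35 km = 1350 m
t = L/v_c = 1350/0.6311 = 2139 d
   = 2139/365 = 5.86 yr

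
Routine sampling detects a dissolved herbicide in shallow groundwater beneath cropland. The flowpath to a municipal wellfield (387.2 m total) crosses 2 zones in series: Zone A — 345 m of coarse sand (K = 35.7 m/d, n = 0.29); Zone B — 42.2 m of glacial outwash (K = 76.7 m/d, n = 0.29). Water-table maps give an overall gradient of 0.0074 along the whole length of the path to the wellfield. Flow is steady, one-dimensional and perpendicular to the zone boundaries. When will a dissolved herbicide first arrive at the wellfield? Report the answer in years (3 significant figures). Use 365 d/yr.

Steady 1-D flow in series ⇒ the Darcy flux q is identical in every zone and the zone head losses add (resistances L/K in series).
Σ(L/K) = 345/35.7 + 42.2/76.7 = 9.664 + 0.5502 = 10.21 d
K_eq = L_total / Σ(L/K) = 387.2 / 10.21 = 37.91 m/d
q = K_eq · i = 37.91 × 0.0074 = 0.2805 m/d (same in every zone)
Zone A: v = q/n = 0.2805/0.29 = 0.9673 m/d → t_A = 345/0.9673 = 356.7 d
Zone B: v = q/n = 0.2805/0.29 = 0.9673 m/d → t_B = 42.2/0.9673 = 43.63 d
Total t = 356.7 + 43.63 = 400.3 d
   = 400.3 / 365 = 1.10 yr

1.10 years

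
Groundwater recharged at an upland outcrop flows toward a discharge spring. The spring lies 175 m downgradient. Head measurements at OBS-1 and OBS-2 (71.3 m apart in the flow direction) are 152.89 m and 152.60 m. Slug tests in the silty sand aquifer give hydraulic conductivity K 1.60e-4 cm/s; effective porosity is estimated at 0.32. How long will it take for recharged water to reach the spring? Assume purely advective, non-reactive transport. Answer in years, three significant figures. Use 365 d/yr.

273 years

Hydraulic gradient i = (152.89 − 152.60) / 71.3 = 0.29 / 71.3 = 0.004067
K = 1.60e-4 cm/s × 864 = 0.1382 m/d
Darcy flux q = K·i = 0.1382 × 0.004067 = 5.623e-4 m/d
v_s = q/n_e = 5.623e-4/0.32 = 0.001757 m/d
t = L / v = 175 / 0.001757 = 99600 d
   = 99600 / 365 = 273 yr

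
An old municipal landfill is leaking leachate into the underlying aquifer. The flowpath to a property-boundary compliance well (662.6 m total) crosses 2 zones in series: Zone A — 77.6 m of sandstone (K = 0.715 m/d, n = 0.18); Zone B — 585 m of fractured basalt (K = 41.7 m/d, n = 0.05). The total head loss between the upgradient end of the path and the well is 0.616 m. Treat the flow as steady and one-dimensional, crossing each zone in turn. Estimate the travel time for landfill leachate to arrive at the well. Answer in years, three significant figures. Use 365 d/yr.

Steady 1-D flow in series ⇒ the Darcy flux q is identical in every zone and the zone head losses add (resistances L/K in series).
Σ(L/K) = 77.6/0.715 + 585/41.7 = 108.5 + 14.03 = 122.6 d
q = ΔH / Σ(L/K) = 0.616 / 122.6 = 0.005026 m/d (same in every zone)
Zone A: v = q/n = 0.005026/0.18 = 0.02792 m/d → t_A = 77.6/0.02792 = 2779 d
Zone B: v = q/n = 0.005026/0.05 = 0.1005 m/d → t_B = 585/0.1005 = 5820 d
Total t = 2779 + 5820 = 8599 d
   = 8599 / 365 = 23.6 yr

23.6 years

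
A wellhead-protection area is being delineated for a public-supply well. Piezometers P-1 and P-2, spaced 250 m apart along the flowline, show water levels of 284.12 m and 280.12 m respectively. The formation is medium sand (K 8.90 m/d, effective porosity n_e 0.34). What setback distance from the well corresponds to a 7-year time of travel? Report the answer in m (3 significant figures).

Hydraulic gradient i = (284.12 − 280.12) / 250 = 4.00 / 250 = 0.01600
Specific discharge q = 8.90 × 0.01600 = 0.1424 m/d
v = Ki/n = 8.90·0.01600/0.34 = 0.4188 m/d
T = 7 yr × 365 = 2555 d
L = v × T = 0.4188 × 2555 = 1070 m

1070 m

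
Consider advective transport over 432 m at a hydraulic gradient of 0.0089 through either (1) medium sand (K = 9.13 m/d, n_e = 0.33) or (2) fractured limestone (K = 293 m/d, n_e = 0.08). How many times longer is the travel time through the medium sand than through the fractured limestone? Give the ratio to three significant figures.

132

Unit 1 (medium sand): v = 9.13×0.0089/0.33 = 0.2462 m/d, t = 432/0.2462 = 1754 d
Unit 2 (fractured limestone): v = 293×0.0089/0.08 = 32.60 m/d, t = 432/32.60 = 13.25 d
t(medium sand) / t(fractured limestone) = 1754/13.25 = 132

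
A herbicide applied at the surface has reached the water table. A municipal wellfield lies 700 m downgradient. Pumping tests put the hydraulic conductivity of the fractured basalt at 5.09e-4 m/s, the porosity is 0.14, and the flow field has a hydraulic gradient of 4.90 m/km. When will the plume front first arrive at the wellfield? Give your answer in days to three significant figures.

455 days

K = 5.09e-4 m/s × 86400 s/d = 43.98 m/d
Darcy flux q = K·i = 43.98 × 0.0049 = 0.2155 m/d
v_s = q/n_e = 0.2155/0.14 = 1.539 m/d
t = L / v = 700 / 1.539 = 454.8 d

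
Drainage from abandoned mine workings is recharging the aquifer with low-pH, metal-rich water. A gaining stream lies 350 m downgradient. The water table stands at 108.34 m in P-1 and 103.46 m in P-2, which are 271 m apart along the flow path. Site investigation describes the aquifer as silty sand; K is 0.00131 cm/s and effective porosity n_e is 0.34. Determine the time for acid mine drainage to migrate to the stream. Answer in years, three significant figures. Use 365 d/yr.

Hydraulic gradient i = (108.34 − 103.46) / 271 = 4.88 / 271 = 0.01801
K = 0.00131 cm/s × 864 = 1.132 m/d
q = Ki = 1.132 × 0.01801 = 0.02038 m/d
Seepage velocity v = q / n = 0.02038 / 0.34 = 0.05995 m/d
t = L / v = 350 / 0.05995 = 5839 d
   = 5839 / 365 = 16.0 yr

16.0 years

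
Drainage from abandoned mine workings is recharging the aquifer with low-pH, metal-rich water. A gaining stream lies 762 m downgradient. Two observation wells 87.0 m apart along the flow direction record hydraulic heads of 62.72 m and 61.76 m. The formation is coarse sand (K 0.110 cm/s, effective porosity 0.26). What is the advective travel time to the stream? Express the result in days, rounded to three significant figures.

189 days

Hydraulic gradient i = (62.72 − 61.76) / 87.0 = 0.96 / 87.0 = 0.01103
K = 0.110 cm/s × 864 = 95.04 m/d
Specific discharge q = 95.04 × 0.01103 = 1.049 m/d
Average linear velocity = 1.049 / 0.26 = 4.034 m/d
t = L / v = 762 / 4.034 = 188.9 d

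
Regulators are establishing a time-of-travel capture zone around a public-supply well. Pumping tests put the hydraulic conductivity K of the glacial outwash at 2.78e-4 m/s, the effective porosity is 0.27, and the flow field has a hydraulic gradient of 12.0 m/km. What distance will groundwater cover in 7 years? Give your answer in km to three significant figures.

K = 2.78e-4 m/s × 86400 s/d = 24.02 m/d
q = Ki = 24.02 × 0.012 = 0.2882 m/d
v_s = q/n_e = 0.2882/0.27 = 1.068 m/d
T = 7 yr × 365 = 2555 d
L = v × T = 1.068 × 2555 = 2728 m
   = 2.73 km

2.73 km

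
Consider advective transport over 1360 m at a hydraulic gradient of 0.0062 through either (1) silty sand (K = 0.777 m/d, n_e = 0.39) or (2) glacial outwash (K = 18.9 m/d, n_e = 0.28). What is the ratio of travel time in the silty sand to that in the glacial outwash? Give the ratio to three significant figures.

33.9

Unit 1 (silty sand): v = 0.777×0.0062/0.39 = 0.01235 m/d, t = 1360/0.01235 = 110100 d
Unit 2 (glacial outwash): v = 18.9×0.0062/0.28 = 0.4185 m/d, t = 1360/0.4185 = 3250 d
t(silty sand) / t(glacial outwash) = 110100/3250 = 33.9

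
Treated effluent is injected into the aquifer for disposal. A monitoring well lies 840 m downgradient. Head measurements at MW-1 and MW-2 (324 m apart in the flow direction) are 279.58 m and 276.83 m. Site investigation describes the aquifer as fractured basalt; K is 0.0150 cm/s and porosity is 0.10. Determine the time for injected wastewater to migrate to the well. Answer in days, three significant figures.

Hydraulic gradient i = (279.58 − 276.83) / 324 = 2.75 / 324 = 0.008488
K = 0.0150 cm/s × 864 = 12.96 m/d
q = Ki = 12.96 × 0.008488 = 0.1100 m/d
Average linear velocity = 0.1100 / 0.10 = 1.100 m/d
t = L / v = 840 / 1.100 = 763.6 d

764 days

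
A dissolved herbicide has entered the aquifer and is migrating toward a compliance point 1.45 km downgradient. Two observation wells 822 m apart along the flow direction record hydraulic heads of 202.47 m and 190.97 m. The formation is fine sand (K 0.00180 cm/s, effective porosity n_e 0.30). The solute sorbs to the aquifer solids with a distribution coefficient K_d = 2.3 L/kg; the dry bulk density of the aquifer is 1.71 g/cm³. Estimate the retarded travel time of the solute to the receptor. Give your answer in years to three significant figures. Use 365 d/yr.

773 years

Hydraulic gradient i = (202.47 − 190.97) / 822 = 11.50 / 822 = 0.01399
K = 0.00180 cm/s × 864 = 1.555 m/d
q = Ki = 1.555 × 0.01399 = 0.02176 m/d
Seepage velocity v = q / n = 0.02176 / 0.30 = 0.07253 m/d
Retardation R = 1 + ρ_b·K_d/n = 1 + 1.71×2.3/0.30 = 14.11
Contaminant velocity v_c = v/R = 0.07253/14.11 = 0.005140 m/d
L = 1.45 km = 1450 m
t = L/v_c = 1450/0.005140 = 282100 d
   = 282100/365 = 773 yr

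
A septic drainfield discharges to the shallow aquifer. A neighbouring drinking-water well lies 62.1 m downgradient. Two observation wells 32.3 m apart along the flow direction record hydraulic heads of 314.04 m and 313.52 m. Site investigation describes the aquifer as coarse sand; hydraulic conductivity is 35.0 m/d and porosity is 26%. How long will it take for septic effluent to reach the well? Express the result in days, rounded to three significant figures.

28.7 days

Hydraulic gradient i = (314.04 − 313.52) / 32.3 = 0.52 / 32.3 = 0.01610
Specific discharge q = 35.0 × 0.01610 = 0.5635 m/d
Average linear velocity = 0.5635 / 0.26 = 2.167 m/d
t = L / v = 62.1 / 2.167 = 28.65 d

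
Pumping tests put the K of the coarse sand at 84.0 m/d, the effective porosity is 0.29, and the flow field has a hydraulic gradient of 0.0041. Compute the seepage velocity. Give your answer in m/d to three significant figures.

Darcy flux q = K·i = 84.0 × 0.0041 = 0.3444 m/d
v = Ki/n = 84.0·0.0041/0.29 = 1.188 m/d

1.19 m/d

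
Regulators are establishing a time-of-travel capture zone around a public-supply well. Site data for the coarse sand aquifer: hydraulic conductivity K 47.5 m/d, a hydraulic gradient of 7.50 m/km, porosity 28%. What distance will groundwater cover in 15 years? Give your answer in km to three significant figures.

Specific discharge q = 47.5 × 0.0075 = 0.3563 m/d
v_s = q/n_e = 0.3563/0.28 = 1.272 m/d
T = 15 yr × 365 = 5475 d
L = v × T = 1.272 × 5475 = 6966 m
   = 6.97 km

6.97 km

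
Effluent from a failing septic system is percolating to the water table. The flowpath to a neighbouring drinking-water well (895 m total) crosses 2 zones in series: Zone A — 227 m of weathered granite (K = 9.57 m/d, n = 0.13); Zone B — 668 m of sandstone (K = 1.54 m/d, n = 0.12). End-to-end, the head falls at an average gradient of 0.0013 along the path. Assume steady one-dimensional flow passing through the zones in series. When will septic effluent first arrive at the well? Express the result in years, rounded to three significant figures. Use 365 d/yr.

118 years

Steady 1-D flow in series ⇒ the Darcy flux q is identical in every zone and the zone head losses add (resistances L/K in series).
Σ(L/K) = 227/9.57 + 668/1.54 = 23.72 + 433.8 = 457.5 d
K_eq = L_total / Σ(L/K) = 895 / 457.5 = 1.956 m/d
q = K_eq · i = 1.956 × 0.0013 = 0.002543 m/d (same in every zone)
Zone A: v = q/n = 0.002543/0.13 = 0.01956 m/d → t_A = 227/0.01956 = 11600 d
Zone B: v = q/n = 0.002543/0.12 = 0.02119 m/d → t_B = 668/0.02119 = 31520 d
Total t = 11600 + 31520 = 43120 d
   = 43120 / 365 = 118 yr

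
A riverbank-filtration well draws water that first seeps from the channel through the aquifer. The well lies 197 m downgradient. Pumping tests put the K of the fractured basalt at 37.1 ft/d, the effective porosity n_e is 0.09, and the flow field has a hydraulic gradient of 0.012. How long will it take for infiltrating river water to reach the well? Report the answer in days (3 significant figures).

131 days

K = 37.1 ft/d × 0.3048 = 11.31 m/d
q = Ki = 11.31 × 0.012 = 0.1357 m/d
Average linear velocity = 0.1357 / 0.09 = 1.508 m/d
t = L / v = 197 / 1.508 = 130.7 d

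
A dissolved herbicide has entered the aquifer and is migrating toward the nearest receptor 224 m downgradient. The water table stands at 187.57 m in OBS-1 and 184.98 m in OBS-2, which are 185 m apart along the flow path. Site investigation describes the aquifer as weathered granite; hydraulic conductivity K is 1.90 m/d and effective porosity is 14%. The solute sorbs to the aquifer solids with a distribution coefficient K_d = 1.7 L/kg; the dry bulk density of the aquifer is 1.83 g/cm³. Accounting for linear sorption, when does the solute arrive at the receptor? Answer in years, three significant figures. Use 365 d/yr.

75.0 years

Hydraulic gradient i = (187.57 − 184.98) / 185 = 2.59 / 185 = 0.01400
q = Ki = 1.90 × 0.01400 = 0.02660 m/d
Seepage velocity v = q / n = 0.02660 / 0.14 = 0.1900 m/d
Retardation R = 1 + ρ_b·K_d/n = 1 + 1.83×1.7/0.14 = 23.22
Contaminant velocity v_c = v/R = 0.1900/23.22 = 0.008182 m/d
t = L/v_c = 224/0.008182 = 27380 d
   = 27380/365 = 75.0 yr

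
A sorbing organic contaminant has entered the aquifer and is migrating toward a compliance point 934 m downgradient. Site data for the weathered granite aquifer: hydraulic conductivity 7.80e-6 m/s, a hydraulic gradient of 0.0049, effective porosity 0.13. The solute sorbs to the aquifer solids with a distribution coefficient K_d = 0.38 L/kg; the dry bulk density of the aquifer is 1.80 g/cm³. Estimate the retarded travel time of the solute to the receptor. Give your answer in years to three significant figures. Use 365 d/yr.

K = 7.80e-6 m/s × 86400 s/d = 0.6739 m/d
q = Ki = 0.6739 × 0.0049 = 0.003302 m/d
Seepage velocity v = q / n = 0.003302 / 0.13 = 0.02540 m/d
Retardation R = 1 + ρ_b·K_d/n = 1 + 1.80×0.38/0.13 = 6.262
Contaminant velocity v_c = v/R = 0.02540/6.262 = 0.004057 m/d
t = L/v_c = 934/0.004057 = 230200 d
   = 230200/365 = 631 yr

631 years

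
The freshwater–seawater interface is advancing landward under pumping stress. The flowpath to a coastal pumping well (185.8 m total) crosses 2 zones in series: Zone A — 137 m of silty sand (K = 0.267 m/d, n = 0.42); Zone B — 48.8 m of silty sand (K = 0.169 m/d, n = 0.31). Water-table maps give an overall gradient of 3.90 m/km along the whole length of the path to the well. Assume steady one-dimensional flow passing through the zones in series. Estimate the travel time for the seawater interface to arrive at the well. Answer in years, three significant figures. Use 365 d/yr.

220 years

Steady 1-D flow in series ⇒ the Darcy flux q is identical in every zone and the zone head losses add (resistances L/K in series).
Σ(L/K) = 137/0.267 + 48.8/0.169 = 513.1 + 288.8 = 801.9 d
K_eq = L_total / Σ(L/K) = 185.8 / 801.9 = 0.2317 m/d
q = K_eq · i = 0.2317 × 0.0039 = 9.037e-4 m/d (same in every zone)
Zone A: v = q/n = 9.037e-4/0.42 = 0.002152 m/d → t_A = 137/0.002152 = 63670 d
Zone B: v = q/n = 9.037e-4/0.31 = 0.002915 m/d → t_B = 48.8/0.002915 = 16740 d
Total t = 63670 + 16740 = 80410 d
   = 80410 / 365 = 220 yr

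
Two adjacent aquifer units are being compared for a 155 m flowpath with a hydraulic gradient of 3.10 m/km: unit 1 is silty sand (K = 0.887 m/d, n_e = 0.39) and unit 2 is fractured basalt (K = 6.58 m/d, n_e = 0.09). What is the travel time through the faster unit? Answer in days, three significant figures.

684 days

Unit 1 (silty sand): v = 0.887×0.0031/0.39 = 0.007051 m/d, t = 155/0.007051 = 21980 d
Unit 2 (fractured basalt): v = 6.58×0.0031/0.09 = 0.2266 m/d, t = 155/0.2266 = 683.9 d
Faster unit: t = 684 d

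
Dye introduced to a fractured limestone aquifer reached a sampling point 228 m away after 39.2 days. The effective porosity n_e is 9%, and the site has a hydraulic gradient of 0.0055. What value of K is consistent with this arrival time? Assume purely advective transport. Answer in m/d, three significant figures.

95.2 m/d

v = L / t = 228 / 39.2 = 5.816 m/d
K = v · n / i = 5.816 × 0.09 / 0.0055 = 95.2 m/d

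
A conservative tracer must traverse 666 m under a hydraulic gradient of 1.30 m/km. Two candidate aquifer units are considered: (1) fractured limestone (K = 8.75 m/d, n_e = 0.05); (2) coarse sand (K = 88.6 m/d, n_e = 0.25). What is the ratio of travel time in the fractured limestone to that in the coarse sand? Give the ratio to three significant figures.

2.03

Unit 1 (fractured limestone): v = 8.75×0.0013/0.05 = 0.2275 m/d, t = 666/0.2275 = 2927 d
Unit 2 (coarse sand): v = 88.6×0.0013/0.25 = 0.4607 m/d, t = 666/0.4607 = 1446 d
t(fractured limestone) / t(coarse sand) = 2927/1446 = 2.03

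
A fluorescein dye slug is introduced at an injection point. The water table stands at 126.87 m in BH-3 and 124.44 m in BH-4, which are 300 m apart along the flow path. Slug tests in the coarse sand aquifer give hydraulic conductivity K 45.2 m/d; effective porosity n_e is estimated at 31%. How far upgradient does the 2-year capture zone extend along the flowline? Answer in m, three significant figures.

862 m

Hydraulic gradient i = (126.87 − 124.44) / 300 = 2.43 / 300 = 0.008100
Darcy flux q = K·i = 45.2 × 0.008100 = 0.3661 m/d
Average linear velocity = 0.3661 / 0.31 = 1.181 m/d
T = 2 yr × 365 = 730 d
L = v × T = 1.181 × 730 = 862.2 m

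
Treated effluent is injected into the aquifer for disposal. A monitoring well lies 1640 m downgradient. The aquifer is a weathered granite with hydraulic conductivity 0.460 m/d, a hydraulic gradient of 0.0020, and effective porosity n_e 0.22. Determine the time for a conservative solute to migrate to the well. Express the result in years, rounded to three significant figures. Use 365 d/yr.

q = Ki = 0.460 × 0.0020 = 9.200e-4 m/d
v = Ki/n = 0.460·0.0020/0.22 = 0.004182 m/d
t = L / v = 1640 / 0.004182 = 392200 d
   = 392200 / 365 = 1070 yr

1070 years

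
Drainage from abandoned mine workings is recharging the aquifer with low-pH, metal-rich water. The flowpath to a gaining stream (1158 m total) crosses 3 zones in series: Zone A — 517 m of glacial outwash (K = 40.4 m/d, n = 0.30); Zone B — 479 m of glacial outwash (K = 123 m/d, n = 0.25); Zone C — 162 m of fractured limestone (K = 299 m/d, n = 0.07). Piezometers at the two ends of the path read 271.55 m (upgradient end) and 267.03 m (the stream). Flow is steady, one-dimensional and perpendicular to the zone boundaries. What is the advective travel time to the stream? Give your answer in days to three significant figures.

Total head drop ΔH = 271.55 − 267.03 = 4.52 m
Continuity: the same q passes through each zone, so ΔH = q·Σ(L_j/K_j) — the zones act as resistances in series.
Σ(L/K) = 517/40.4 + 479/123 + 162/299 = 12.80 + 3.894 + 0.5418 = 17.23 d
q = ΔH / Σ(L/K) = 4.52 / 17.23 = 0.2623 m/d (same in every zone)
Zone A: v = q/n = 0.2623/0.30 = 0.8743 m/d → t_A = 517/0.8743 = 591.3 d
Zone B: v = q/n = 0.2623/0.25 = 1.049 m/d → t_B = 479/1.049 = 456.6 d
Zone C: v = q/n = 0.2623/0.07 = 3.747 m/d → t_C = 162/3.747 = 43.24 d
Total t = 591.3 + 456.6 + 43.24 = 1091 d

1090 days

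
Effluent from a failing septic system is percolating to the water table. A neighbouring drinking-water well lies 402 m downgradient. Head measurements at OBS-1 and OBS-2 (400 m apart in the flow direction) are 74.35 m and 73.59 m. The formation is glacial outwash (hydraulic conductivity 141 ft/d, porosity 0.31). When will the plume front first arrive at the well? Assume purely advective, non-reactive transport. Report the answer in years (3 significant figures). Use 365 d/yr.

4.18 years

Hydraulic gradient i = (74.35 − 73.59) / 400 = 0.76 / 400 = 0.001900
K = 141 ft/d × 0.3048 = 42.98 m/d
Specific discharge q = 42.98 × 0.001900 = 0.08166 m/d
v = Ki/n = 42.98·0.001900/0.31 = 0.2634 m/d
t = L / v = 402 / 0.2634 = 1526 d
   = 1526 / 365 = 4.18 yr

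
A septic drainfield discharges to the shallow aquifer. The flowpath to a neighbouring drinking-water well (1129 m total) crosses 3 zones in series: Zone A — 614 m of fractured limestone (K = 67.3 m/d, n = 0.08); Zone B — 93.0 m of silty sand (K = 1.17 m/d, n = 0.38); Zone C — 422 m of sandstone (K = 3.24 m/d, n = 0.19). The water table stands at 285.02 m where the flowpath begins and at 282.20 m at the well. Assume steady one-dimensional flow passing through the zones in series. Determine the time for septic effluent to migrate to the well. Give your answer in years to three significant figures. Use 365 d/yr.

Total head drop ΔH = 285.02 − 282.20 = 2.82 m
Steady 1-D flow in series ⇒ the Darcy flux q is identical in every zone and the zone head losses add (resistances L/K in series).
Σ(L/K) = 614/67.3 + 93.0/1.17 + 422/3.24 = 9.123 + 79.49 + 130.2 = 218.9 d
q = ΔH / Σ(L/K) = 2.82 / 218.9 = 0.01289 m/d (same in every zone)
Zone A: v = q/n = 0.01289/0.08 = 0.1611 m/d → t_A = 614/0.1611 = 3812 d
Zone B: v = q/n = 0.01289/0.38 = 0.03391 m/d → t_B = 93.0/0.03391 = 2743 d
Zone C: v = q/n = 0.01289/0.19 = 0.06782 m/d → t_C = 422/0.06782 = 6223 d
Total t = 3812 + 2743 + 6223 = 12780 d
   = 12780 / 365 = 35.0 yr

35.0 years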